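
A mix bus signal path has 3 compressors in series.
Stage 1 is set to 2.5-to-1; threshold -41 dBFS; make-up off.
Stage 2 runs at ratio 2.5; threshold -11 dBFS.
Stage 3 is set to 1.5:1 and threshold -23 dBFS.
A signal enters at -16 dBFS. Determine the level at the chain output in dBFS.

-31 dBFS

Stage 1: -16 dBFS is 25 dB over -41 dBFS; at 2.5:1 that becomes 10 dB over, giving -31 dBFS.
Stage 2: -31 dBFS is at or below the -11 dBFS threshold — no compression; output -31 dBFS.
Stage 3: -31 dBFS ≤ -23 dBFS, so stage 3 doesn't engage; output -31 dBFS.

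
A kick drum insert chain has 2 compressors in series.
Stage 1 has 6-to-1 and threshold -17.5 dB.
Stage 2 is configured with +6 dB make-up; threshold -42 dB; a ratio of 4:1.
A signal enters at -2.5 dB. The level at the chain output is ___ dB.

-29.25 dB

Stage 1: 15 dB above -17.5 dB, reduced 6:1 to 2.5 dB above → -15 dB.
Stage 2: 27 dB above -42 dB, reduced 4:1 to 6.75 dB above → -35.25 dB; +6 dB make-up → -29.25 dB.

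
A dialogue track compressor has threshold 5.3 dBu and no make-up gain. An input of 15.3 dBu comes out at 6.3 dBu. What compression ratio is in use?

Input overshoot = 15.3 − 5.3 = 10 dB; output overshoot = 6.3 − 5.3 = 1 dB.
Ratio = 10 / 1 = 10.

10:1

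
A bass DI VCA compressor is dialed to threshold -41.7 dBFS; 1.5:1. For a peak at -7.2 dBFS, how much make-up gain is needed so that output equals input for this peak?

11.5 dB

The peak compresses to -41.7 + 34.5/1.5 = -18.7 dBFS.
To reach -7.2 dBFS requires -7.2 − (-18.7) = 11.5 dB of make-up.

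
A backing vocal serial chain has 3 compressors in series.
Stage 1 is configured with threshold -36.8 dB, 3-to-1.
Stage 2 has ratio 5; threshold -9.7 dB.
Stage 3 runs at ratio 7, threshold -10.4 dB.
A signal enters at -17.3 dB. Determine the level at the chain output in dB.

Stage 1: overshoot 19.5 dB → 19.5/3 = 6.5 dB → -30.3 dB.
Stage 2: -30.3 dB ≤ -9.7 dB, so stage 2 doesn't engage; output -30.3 dB.
Stage 3: below threshold (-30.3 ≤ -10.4); passes unchanged; output -30.3 dB.

-30.3 dB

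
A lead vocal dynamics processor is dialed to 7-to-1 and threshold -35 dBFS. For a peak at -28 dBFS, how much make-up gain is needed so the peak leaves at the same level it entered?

6 dB

Overshoot 7 dB → 7/7 = 1 dB after compression, so the compressed level is -35 + 1 = -34 dBFS.
Make-up = target − compressed = -28 − (-34) = 6 dB.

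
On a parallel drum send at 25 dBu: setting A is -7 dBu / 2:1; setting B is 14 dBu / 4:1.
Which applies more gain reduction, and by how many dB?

A: GR = 32 − 32/2 = 16 dB.
B: GR = 11 − 11/4 = 8.25 dB.
Difference: 7.75 dB in favour of A.

A, by 7.75 dB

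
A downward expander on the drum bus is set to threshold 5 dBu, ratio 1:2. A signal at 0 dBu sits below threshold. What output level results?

-5 dBu

The input is 5 dB below the 5 dBu threshold.
A 1:2 expander multiplies undershoot by 2: 5 × 2 = 10 dB below threshold.
Output = 5 − 10 = -5 dBu.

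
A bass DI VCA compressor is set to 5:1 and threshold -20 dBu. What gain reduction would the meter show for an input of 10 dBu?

24 dB

10 dBu exceeds the threshold by 30 dB.
A 5:1 ratio leaves 6 dB of that excess.
So the signal is attenuated by 30 − 6 = 24 dB.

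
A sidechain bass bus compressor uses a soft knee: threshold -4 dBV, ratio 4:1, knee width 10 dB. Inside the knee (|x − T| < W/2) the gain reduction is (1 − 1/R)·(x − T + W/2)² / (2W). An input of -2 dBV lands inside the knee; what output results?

-3.8375 dBV

x − T + W/2 = -2 − (-4) + 5 = 7.
GR = (1 − 1/4) × 7² / 20 = 0.75 × 49 / 20 = 1.8375 dB.
Output = -2 − 1.8375 = -3.8375 dBV.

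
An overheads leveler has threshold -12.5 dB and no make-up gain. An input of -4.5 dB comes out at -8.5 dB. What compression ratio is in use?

Input overshoot = -4.5 − (-12.5) = 8 dB; output overshoot = -8.5 − (-12.5) = 4 dB.
Ratio = 8 / 4 = 2.

2:1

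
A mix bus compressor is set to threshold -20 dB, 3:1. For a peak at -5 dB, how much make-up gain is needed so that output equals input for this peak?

Overshoot 15 dB → 15/3 = 5 dB after compression, so the compressed level is -20 + 5 = -15 dB.
Make-up = target − compressed = -5 − (-15) = 10 dB.

10 dB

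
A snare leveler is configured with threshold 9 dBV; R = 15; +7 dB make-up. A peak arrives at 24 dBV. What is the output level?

24 dBV sits 15 dB over threshold.
The 15 dB excess becomes 1 dB after 15:1 reduction.
That puts the output at 10 dBV; make-up adds 7 dB, giving 17 dBV.

17 dBV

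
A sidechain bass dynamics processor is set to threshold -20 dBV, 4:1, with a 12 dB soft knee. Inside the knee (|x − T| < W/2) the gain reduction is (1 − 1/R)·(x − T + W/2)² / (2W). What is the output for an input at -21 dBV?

x − T + W/2 = -21 − (-20) + 6 = 5.
GR = (1 − 1/4) × 5² / 24 = 0.75 × 25 / 24 = 0.78125 dB.
Output = -21 − 0.78125 = -21.78125 dBV.

-21.78125 dBV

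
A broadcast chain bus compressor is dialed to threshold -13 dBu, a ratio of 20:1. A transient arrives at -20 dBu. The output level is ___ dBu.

-20 dBu is 7 dB below the -13 dBu threshold, so no gain reduction is applied.
Output = input = -20 dBu.

-20 dBu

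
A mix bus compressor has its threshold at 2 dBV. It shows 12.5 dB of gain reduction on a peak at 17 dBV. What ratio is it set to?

6:1

Input overshoot = 17 − 2 = 15 dB.
Output overshoot = 15 − 12.5 = 2.5 dB.
Ratio = input overshoot / output overshoot = 15 / 2.5 = 6.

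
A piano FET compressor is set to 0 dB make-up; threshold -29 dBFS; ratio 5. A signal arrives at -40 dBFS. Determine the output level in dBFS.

-40 dBFS

-40 dBFS is 11 dB below the -29 dBFS threshold, so no gain reduction is applied.
Output = input = -40 dBFS.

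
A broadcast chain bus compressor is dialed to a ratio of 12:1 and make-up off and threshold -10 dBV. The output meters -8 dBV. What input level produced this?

14 dBV

That's 2 dB above the -10 dBV threshold.
Input overshoot = R × output overshoot = 24 dB → input = -10 + 24 = 14 dBV.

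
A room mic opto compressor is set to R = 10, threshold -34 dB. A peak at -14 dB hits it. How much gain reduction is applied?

-14 dB exceeds the threshold by 20 dB.
A 10:1 ratio leaves 2 dB of that excess.
GR = overshoot in − overshoot out = 20 − 2 = 18 dB.

18 dB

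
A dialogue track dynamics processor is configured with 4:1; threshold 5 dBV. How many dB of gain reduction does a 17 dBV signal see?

9 dB

17 dBV exceeds the threshold by 12 dB.
At 4:1, output sits 12/4 = 3 dB above threshold.
GR = overshoot in − overshoot out = 12 − 3 = 9 dB.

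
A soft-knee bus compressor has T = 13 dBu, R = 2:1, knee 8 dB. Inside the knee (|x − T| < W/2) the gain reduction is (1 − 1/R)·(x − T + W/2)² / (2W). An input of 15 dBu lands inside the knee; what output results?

x − T + W/2 = 15 − 13 + 4 = 6.
GR = (1 − 1/2) × 6² / 16 = 0.5 × 36 / 16 = 1.125 dB.
Output = 15 − 1.125 = 13.875 dBu.

13.875 dBu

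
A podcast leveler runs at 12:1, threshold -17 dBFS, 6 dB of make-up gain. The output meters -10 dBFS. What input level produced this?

-5 dBFS

Before make-up, the level was -10 − 6 = -16 dBFS.
The compressed level sits -16 − (-17) = 1 dB over threshold.
Before 12:1 compression the overshoot was 1 × 12 = 12 dB, so input = -17 + 12 = -5 dBFS.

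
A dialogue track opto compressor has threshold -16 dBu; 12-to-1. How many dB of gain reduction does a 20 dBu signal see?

The signal is 36 dB above threshold.
A 12:1 ratio leaves 3 dB of that excess.
So the signal is attenuated by 36 − 3 = 33 dB.

33 dB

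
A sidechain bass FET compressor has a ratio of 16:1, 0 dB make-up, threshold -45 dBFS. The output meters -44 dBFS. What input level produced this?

-29 dBFS

The compressed level sits -44 − (-45) = 1 dB over threshold.
Before 16:1 compression the overshoot was 1 × 16 = 16 dB, so input = -45 + 16 = -29 dBFS.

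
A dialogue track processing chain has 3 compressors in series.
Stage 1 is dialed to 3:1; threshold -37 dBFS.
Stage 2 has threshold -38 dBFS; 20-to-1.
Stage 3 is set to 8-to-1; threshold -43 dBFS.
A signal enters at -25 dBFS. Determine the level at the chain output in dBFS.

Stage 1: -25 dBFS is 12 dB over -37 dBFS; at 3:1 that becomes 4 dB over, giving -33 dBFS.
Stage 2: overshoot 5 dB → 5/20 = 0.25 dB → -37.75 dBFS.
Stage 3: -37.75 dBFS is 5.25 dB over -43 dBFS; at 8:1 that becomes 0.65625 dB over, giving -42.34375 dBFS.

-42.34375 dBFS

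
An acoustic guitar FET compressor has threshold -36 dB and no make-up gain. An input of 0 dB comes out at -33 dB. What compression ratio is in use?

Input overshoot = 0 − (-36) = 36 dB; output overshoot = -33 − (-36) = 3 dB.
Ratio = 36 / 3 = 12.

12:1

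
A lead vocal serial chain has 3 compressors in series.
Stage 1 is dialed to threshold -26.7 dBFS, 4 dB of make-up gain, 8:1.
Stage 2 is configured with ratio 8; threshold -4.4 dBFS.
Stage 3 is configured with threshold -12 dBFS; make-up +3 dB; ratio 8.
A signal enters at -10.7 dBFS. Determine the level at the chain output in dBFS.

-17.7 dBFS

Stage 1: -10.7 dBFS is 16 dB over -26.7 dBFS; at 8:1 that becomes 2 dB over, giving -24.7 dBFS; +4 dB make-up → -20.7 dBFS.
Stage 2: -20.7 dBFS is at or below the -4.4 dBFS threshold — no compression; output -20.7 dBFS.
Stage 3: -20.7 dBFS is at or below the -12 dBFS threshold — no compression; make-up brings it to -17.7 dBFS.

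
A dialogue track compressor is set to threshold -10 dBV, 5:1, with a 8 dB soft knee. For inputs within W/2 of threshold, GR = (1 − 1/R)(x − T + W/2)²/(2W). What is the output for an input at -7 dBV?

x − T + W/2 = -7 − (-10) + 4 = 7.
GR = (1 − 1/5) × 7² / 16 = 0.8 × 49 / 16 = 2.45 dB.
Output = -7 − 2.45 = -9.45 dBV.

-9.45 dBV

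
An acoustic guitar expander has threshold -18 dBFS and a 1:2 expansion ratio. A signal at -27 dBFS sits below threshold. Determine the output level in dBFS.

The input is 9 dB below the -18 dBFS threshold.
A 1:2 expander multiplies undershoot by 2: 9 × 2 = 18 dB below threshold.
Output = -18 − 18 = -36 dBFS.

-36 dBFS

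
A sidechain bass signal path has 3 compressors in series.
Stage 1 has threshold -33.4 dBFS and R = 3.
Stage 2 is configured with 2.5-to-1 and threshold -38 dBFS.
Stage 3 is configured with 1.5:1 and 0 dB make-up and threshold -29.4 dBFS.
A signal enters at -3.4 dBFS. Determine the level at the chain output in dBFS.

Stage 1: 30 dB above -33.4 dBFS, reduced 3:1 to 10 dB above → -23.4 dBFS.
Stage 2: 14.6 dB above -38 dBFS, reduced 2.5:1 to 5.84 dB above → -32.16 dBFS.
Stage 3: -32.16 dBFS is at or below the -29.4 dBFS threshold — no compression; output -32.16 dBFS.

-32.16 dBFS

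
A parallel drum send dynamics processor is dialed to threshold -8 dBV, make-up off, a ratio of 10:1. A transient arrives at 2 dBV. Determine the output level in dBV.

-7 dBV

Overshoot: 2 − (-8) = 10 dB.
The 10 dB excess becomes 1 dB after 10:1 reduction.
So the level is -8 + 1 = -7 dBV.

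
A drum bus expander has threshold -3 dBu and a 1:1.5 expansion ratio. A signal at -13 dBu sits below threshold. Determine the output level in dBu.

Undershoot = (-3) − (-13) = 10 dB.
At 1:1.5, that expands to 15 dB under threshold.
Output = -3 − 15 = -18 dBu.

-18 dBu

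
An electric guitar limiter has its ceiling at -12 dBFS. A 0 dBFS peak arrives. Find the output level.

-12 dBFS

At ∞:1, everything above -12 dBFS is held at the ceiling.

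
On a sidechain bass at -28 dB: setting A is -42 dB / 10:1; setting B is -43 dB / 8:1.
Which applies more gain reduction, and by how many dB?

B, by 0.525 dB

A: 14 dB over, compressed to 1.4 dB over, so 12.6 dB of GR.
B: 15 dB over, compressed to 1.875 dB over, so 13.125 dB of GR.
B applies 0.525 dB more gain reduction.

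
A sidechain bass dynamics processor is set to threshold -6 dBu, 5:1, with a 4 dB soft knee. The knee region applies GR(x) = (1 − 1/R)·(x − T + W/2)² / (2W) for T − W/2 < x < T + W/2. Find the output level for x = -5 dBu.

x − T + W/2 = -5 − (-6) + 2 = 3.
GR = (1 − 1/5) × 3² / 8 = 0.8 × 9 / 8 = 0.9 dB.
Output = -5 − 0.9 = -5.9 dBu.

-5.9 dBu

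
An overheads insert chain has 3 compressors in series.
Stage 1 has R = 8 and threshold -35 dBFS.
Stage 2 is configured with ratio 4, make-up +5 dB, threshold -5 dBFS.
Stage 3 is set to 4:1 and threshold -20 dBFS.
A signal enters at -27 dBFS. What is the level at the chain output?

Stage 1: overshoot 8 dB → 8/8 = 1 dB → -34 dBFS.
Stage 2: below threshold (-34 ≤ -5); passes unchanged; make-up brings it to -29 dBFS.
Stage 3: below threshold (-29 ≤ -20); passes unchanged; output -29 dBFS.

-29 dBFS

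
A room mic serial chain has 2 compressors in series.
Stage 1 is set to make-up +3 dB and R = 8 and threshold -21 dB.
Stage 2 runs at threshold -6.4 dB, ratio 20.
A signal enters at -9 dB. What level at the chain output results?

Stage 1: 12 dB above -21 dB, reduced 8:1 to 1.5 dB above → -19.5 dB; +3 dB make-up → -16.5 dB.
Stage 2: -16.5 dB is at or below the -6.4 dB threshold — no compression; output -16.5 dB.

-16.5 dB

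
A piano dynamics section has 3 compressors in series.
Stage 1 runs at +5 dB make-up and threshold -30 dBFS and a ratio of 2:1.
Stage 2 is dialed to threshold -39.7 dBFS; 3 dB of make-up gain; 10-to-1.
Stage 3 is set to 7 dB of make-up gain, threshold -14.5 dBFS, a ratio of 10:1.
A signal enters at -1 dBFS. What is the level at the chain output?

-26.78 dBFS

Stage 1: -1 dBFS is 29 dB over -30 dBFS; at 2:1 that becomes 14.5 dB over, giving -15.5 dBFS; +5 dB make-up → -10.5 dBFS.
Stage 2: overshoot 29.2 dB → 29.2/10 = 2.92 dB → -36.78 dBFS; +3 dB make-up → -33.78 dBFS.
Stage 3: -33.78 dBFS is at or below the -14.5 dBFS threshold — no compression; make-up brings it to -26.78 dBFS.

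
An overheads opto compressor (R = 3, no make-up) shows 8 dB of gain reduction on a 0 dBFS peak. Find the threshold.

-12 dBFS

Gain reduction = 0 − (-8) = 8 dB; output overshoot = GR / (R − 1) = 8 / 2 = 4 dB.
Threshold = output − output overshoot = -8 − 4 = -12 dBFS.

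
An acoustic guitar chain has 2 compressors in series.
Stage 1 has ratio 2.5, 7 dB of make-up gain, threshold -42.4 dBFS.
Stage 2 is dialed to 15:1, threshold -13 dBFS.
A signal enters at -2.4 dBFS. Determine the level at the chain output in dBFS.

-19.4 dBFS

Stage 1: -2.4 dBFS is 40 dB over -42.4 dBFS; at 2.5:1 that becomes 16 dB over, giving -26.4 dBFS; +7 dB make-up → -19.4 dBFS.
Stage 2: -19.4 dBFS is at or below the -13 dBFS threshold — no compression; output -19.4 dBFS.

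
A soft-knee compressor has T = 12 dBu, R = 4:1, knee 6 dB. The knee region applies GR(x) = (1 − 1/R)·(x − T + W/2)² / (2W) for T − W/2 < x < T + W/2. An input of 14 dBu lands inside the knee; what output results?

x − T + W/2 = 14 − 12 + 3 = 5.
GR = (1 − 1/4) × 5² / 12 = 0.75 × 25 / 12 = 1.5625 dB.
Output = 14 − 1.5625 = 12.4375 dBu.

12.4375 dBu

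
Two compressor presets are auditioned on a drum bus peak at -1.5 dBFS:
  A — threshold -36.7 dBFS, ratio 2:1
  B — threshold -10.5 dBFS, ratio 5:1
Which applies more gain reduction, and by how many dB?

A, by 10.4 dB

A: overshoot 35.2 dB → output overshoot 17.6 dB → GR 17.6 dB.
B: overshoot 9 dB → output overshoot 1.8 dB → GR 7.2 dB.
Difference: 10.4 dB in favour of A.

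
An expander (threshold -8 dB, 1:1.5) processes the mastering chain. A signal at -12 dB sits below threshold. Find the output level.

-14 dB

Undershoot = (-8) − (-12) = 4 dB.
At 1:1.5, that expands to 6 dB under threshold.
Output = -8 − 6 = -14 dB.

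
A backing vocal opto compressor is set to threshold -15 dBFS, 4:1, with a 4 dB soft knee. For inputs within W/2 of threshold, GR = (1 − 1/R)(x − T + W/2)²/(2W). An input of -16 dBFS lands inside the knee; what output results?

x − T + W/2 = -16 − (-15) + 2 = 1.
GR = (1 − 1/4) × 1² / 8 = 0.75 × 1 / 8 = 0.09375 dB.
Output = -16 − 0.09375 = -16.09375 dBFS.

-16.09375 dBFS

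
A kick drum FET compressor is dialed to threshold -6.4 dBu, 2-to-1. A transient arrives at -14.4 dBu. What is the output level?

-14.4 dBu

-14.4 dBu is 8 dB below the -6.4 dBu threshold, so no gain reduction is applied.
Output = input = -14.4 dBu.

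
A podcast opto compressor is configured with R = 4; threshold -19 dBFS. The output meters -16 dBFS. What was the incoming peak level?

-7 dBFS

The compressed level sits -16 − (-19) = 3 dB over threshold.
Input overshoot = R × output overshoot = 12 dB → input = -19 + 12 = -7 dBFS.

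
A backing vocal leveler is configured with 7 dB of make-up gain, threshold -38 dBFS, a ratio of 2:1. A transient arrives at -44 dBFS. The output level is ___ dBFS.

-37 dBFS

-44 dBFS is 6 dB below the -38 dBFS threshold, so no gain reduction is applied.
Make-up gain adds 7 dB: -44 + 7 = -37 dBFS.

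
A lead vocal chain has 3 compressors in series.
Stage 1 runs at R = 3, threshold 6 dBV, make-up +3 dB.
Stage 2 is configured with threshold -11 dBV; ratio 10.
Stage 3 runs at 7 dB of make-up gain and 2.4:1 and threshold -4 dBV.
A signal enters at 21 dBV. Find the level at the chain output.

-1.5 dBV

Stage 1: overshoot 15 dB → 15/3 = 5 dB → 11 dBV; +3 dB make-up → 14 dBV.
Stage 2: 14 dBV is 25 dB over -11 dBV; at 10:1 that becomes 2.5 dB over, giving -8.5 dBV.
Stage 3: -8.5 dBV ≤ -4 dBV, so stage 3 doesn't engage; make-up brings it to -1.5 dBV.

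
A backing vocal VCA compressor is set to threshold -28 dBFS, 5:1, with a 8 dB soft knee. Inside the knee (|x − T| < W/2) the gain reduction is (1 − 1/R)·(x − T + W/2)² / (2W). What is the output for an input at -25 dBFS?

-27.45 dBFS

x − T + W/2 = -25 − (-28) + 4 = 7.
GR = (1 − 1/5) × 7² / 16 = 0.8 × 49 / 16 = 2.45 dB.
Output = -25 − 2.45 = -27.45 dBFS.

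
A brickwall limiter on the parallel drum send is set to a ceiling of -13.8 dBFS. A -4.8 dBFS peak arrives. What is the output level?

The limiter clamps the peak to its -13.8 dBFS ceiling.

-13.8 dBFS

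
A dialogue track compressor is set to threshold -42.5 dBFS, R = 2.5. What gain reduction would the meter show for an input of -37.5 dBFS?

3 dB

Overshoot = -37.5 − (-42.5) = 5 dB.
After 2.5:1 compression the overshoot becomes 5/2.5 = 2 dB.
So the signal is attenuated by 5 − 2 = 3 dB.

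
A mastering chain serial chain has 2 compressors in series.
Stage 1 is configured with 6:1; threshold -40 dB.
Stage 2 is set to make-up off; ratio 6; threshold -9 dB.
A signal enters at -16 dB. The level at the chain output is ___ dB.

Stage 1: overshoot 24 dB → 24/6 = 4 dB → -36 dB.
Stage 2: -36 dB is at or below the -9 dB threshold — no compression; output -36 dB.

-36 dB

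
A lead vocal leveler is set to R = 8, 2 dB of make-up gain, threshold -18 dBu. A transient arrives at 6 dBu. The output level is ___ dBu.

The input is 24 dB above the -18 dBu threshold.
8:1 compression reduces that to 24/8 = 3 dB over.
Output = -18 + 3 = -15 dBu; make-up adds 2 dB, giving -13 dBu.

-13 dBu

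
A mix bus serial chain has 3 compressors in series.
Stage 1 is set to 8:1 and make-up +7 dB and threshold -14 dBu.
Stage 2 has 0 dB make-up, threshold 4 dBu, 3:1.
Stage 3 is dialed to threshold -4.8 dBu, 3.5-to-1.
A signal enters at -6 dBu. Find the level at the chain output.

Stage 1: 8 dB above -14 dBu, reduced 8:1 to 1 dB above → -13 dBu; +7 dB make-up → -6 dBu.
Stage 2: -6 dBu ≤ 4 dBu, so stage 2 doesn't engage; output -6 dBu.
Stage 3: below threshold (-6 ≤ -4.8); passes unchanged; output -6 dBu.

-6 dBu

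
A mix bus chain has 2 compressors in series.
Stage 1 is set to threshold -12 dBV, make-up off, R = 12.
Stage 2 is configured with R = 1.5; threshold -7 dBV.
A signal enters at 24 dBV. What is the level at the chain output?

-9 dBV

Stage 1: overshoot 36 dB → 36/12 = 3 dB → -9 dBV.
Stage 2: -9 dBV is at or below the -7 dBV threshold — no compression; output -9 dBV.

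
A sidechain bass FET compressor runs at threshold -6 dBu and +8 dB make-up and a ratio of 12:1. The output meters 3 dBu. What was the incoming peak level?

Stripping the +8 dB make-up gives -5 dBu at the gain stage.
The compressed level sits -5 − (-6) = 1 dB over threshold.
Input overshoot = R × output overshoot = 12 dB → input = -6 + 12 = 6 dBu.

6 dBu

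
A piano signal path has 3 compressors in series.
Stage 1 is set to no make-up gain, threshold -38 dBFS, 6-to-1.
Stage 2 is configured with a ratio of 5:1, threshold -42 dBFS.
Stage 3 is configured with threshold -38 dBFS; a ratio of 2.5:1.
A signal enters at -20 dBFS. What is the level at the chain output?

-40.6 dBFS

Stage 1: overshoot 18 dB → 18/6 = 3 dB → -35 dBFS.
Stage 2: -35 dBFS is 7 dB over -42 dBFS; at 5:1 that becomes 1.4 dB over, giving -40.6 dBFS.
Stage 3: -40.6 dBFS ≤ -38 dBFS, so stage 3 doesn't engage; output -40.6 dBFS.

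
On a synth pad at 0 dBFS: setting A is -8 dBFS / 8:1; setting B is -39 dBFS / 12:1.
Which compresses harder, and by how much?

A: overshoot 8 dB → output overshoot 1 dB → GR 7 dB.
B: overshoot 39 dB → output overshoot 3.25 dB → GR 35.75 dB.
B applies 28.75 dB more gain reduction.

B, by 28.75 dB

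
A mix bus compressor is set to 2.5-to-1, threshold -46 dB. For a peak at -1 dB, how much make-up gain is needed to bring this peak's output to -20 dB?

8 dB

Overshoot 45 dB → 45/2.5 = 18 dB after compression, so the compressed level is -46 + 18 = -28 dB.
Make-up = target − compressed = -20 − (-28) = 8 dB.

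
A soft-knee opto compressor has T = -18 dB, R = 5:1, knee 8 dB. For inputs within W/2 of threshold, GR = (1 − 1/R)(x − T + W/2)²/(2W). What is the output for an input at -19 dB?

x − T + W/2 = -19 − (-18) + 4 = 3.
GR = (1 − 1/5) × 3² / 16 = 0.8 × 9 / 16 = 0.45 dB.
Output = -19 − 0.45 = -19.45 dB.

-19.45 dB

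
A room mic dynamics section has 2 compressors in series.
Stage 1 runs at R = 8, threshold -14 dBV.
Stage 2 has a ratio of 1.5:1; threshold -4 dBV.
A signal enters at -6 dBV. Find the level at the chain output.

Stage 1: overshoot 8 dB → 8/8 = 1 dB → -13 dBV.
Stage 2: -13 dBV is at or below the -4 dBV threshold — no compression; output -13 dBV.

-13 dBV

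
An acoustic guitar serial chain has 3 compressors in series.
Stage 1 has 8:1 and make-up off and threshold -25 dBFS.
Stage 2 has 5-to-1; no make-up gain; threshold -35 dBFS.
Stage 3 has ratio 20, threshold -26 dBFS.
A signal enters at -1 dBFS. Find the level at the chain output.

-32.4 dBFS

Stage 1: overshoot 24 dB → 24/8 = 3 dB → -22 dBFS.
Stage 2: 13 dB above -35 dBFS, reduced 5:1 to 2.6 dB above → -32.4 dBFS.
Stage 3: below threshold (-32.4 ≤ -26); passes unchanged; output -32.4 dBFS.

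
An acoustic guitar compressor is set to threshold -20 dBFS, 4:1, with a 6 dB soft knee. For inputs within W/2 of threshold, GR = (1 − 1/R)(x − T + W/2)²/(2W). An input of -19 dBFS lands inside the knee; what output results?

-20 dBFS

x − T + W/2 = -19 − (-20) + 3 = 4.
GR = (1 − 1/4) × 4² / 12 = 0.75 × 16 / 12 = 1 dB.
Output = -19 − 1 = -20 dBFS.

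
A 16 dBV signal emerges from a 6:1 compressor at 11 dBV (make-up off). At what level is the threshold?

Gain reduction = 16 − 11 = 5 dB; output overshoot = GR / (R − 1) = 5 / 5 = 1 dB.
Threshold = output − output overshoot = 11 − 1 = 10 dBV.

10 dBV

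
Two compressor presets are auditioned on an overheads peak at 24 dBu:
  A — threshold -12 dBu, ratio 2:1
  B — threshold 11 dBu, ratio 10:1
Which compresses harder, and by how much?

A: 36 dB over, compressed to 18 dB over, so 18 dB of GR.
B: 13 dB over, compressed to 1.3 dB over, so 11.7 dB of GR.
A reduces 6.3 dB more.

A, by 6.3 dB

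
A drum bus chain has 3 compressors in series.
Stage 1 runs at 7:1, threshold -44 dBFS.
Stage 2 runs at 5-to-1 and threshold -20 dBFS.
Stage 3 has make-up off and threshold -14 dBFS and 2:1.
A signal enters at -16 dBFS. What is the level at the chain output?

Stage 1: overshoot 28 dB → 28/7 = 4 dB → -40 dBFS.
Stage 2: -40 dBFS is at or below the -20 dBFS threshold — no compression; output -40 dBFS.
Stage 3: -40 dBFS ≤ -14 dBFS, so stage 3 doesn't engage; output -40 dBFS.

-40 dBFS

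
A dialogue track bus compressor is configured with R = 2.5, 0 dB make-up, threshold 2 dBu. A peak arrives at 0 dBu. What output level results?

0 dBu is 2 dB below the 2 dBu threshold, so no gain reduction is applied.
Output = input = 0 dBu.

0 dBu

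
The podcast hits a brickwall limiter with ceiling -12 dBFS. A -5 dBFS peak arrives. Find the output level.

-12 dBFS

A brickwall limiter is an ∞:1 compressor: any input above the ceiling is clamped to -12 dBFS.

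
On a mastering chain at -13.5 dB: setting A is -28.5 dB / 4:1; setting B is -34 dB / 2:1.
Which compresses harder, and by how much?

A, by 1 dB

A: GR = 15 − 15/4 = 11.25 dB.
B: GR = 20.5 − 20.5/2 = 10.25 dB.
A applies 1 dB more gain reduction.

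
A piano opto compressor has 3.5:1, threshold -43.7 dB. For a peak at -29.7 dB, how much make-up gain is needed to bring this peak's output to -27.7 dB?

Overshoot 14 dB → 14/3.5 = 4 dB after compression, so the compressed level is -43.7 + 4 = -39.7 dB.
Make-up = target − compressed = -27.7 − (-39.7) = 12 dB.

12 dB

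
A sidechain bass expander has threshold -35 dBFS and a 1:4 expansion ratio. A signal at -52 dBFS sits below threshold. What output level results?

Below threshold, a 1:4 expander applies gain = (4−1)×(T − x) of attenuation.
(4−1) × 17 = 51 dB, so output = -52 − 51 = -103 dBFS.

-103 dBFS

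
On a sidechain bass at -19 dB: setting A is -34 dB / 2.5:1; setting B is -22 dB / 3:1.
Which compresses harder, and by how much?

A, by 7 dB

A: 15 dB over, compressed to 6 dB over, so 9 dB of GR.
B: 3 dB over, compressed to 1 dB over, so 2 dB of GR.
A reduces 7 dB more.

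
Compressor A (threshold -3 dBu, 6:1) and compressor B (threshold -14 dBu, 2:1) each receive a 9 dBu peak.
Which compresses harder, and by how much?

B, by 1.5 dB

A: overshoot 12 dB → output overshoot 2 dB → GR 10 dB.
B: overshoot 23 dB → output overshoot 11.5 dB → GR 11.5 dB.
B applies 1.5 dB more gain reduction.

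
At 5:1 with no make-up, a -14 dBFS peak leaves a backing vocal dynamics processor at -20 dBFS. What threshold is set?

Input is 7.5 dB above T (since output overshoot × R = input overshoot: (-20 − T)·5 = -14 − T gives T = -21.5 dBFS).
Check: -21.5 + (-14 − (-21.5))/5 = -21.5 + 1.5 = -20 dBFS. ✓

-21.5 dBFS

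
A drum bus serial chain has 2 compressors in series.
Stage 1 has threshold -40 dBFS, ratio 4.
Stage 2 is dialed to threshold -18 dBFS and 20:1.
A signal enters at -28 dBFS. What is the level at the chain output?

Stage 1: 12 dB above -40 dBFS, reduced 4:1 to 3 dB above → -37 dBFS.
Stage 2: -37 dBFS is at or below the -18 dBFS threshold — no compression; output -37 dBFS.

-37 dBFS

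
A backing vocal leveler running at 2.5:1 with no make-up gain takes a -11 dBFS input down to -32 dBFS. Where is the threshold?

Gain reduction = -11 − (-32) = 21 dB; output overshoot = GR / (R − 1) = 21 / 1.5 = 14 dB.
Threshold = output − output overshoot = -32 − 14 = -46 dBFS.

-46 dBFS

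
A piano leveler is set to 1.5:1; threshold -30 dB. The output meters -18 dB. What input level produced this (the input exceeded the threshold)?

-12 dB

The compressed level sits -18 − (-30) = 12 dB over threshold.
Before 1.5:1 compression the overshoot was 12 × 1.5 = 18 dB, so input = -30 + 18 = -12 dB.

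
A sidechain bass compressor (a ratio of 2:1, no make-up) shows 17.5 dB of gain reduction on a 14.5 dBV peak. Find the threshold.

Let T be the threshold. Output overshoot = (input overshoot)/R, so -3 − T = (14.5 − T)/2.
2·(-3 − T) = 14.5 − T → 1·T = -6 − 14.5 = -20.5.
T = -20.5/1 = -20.5 dBV.

-20.5 dBV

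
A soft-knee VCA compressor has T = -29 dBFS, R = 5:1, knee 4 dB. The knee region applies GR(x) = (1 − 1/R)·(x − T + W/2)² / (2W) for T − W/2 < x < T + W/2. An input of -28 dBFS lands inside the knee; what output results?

-28.9 dBFS

x − T + W/2 = -28 − (-29) + 2 = 3.
GR = (1 − 1/5) × 3² / 8 = 0.8 × 9 / 8 = 0.9 dB.
Output = -28 − 0.9 = -28.9 dBFS.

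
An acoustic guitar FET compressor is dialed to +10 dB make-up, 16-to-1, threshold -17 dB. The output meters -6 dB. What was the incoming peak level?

Stripping the +10 dB make-up gives -16 dB at the gain stage.
That's 1 dB above the -17 dB threshold.
Input overshoot = R × output overshoot = 16 dB → input = -17 + 16 = -1 dB.

-1 dB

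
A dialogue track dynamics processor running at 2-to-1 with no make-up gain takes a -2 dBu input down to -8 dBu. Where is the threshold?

-14 dBu

Let T be the threshold. Output overshoot = (input overshoot)/R, so -8 − T = (-2 − T)/2.
2·(-8 − T) = -2 − T → 1·T = -16 − (-2) = -14.
T = -14/1 = -14 dBu.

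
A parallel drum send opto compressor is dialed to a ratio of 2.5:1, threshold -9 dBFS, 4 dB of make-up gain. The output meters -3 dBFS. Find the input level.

Stripping the +4 dB make-up gives -7 dBFS at the gain stage.
The compressed level sits -7 − (-9) = 2 dB over threshold.
Before 2.5:1 compression the overshoot was 2 × 2.5 = 5 dB, so input = -9 + 5 = -4 dBFS.

-4 dBFS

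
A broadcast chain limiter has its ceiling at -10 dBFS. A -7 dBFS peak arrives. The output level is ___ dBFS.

-10 dBFS

A brickwall limiter is an ∞:1 compressor: any input above the ceiling is clamped to -10 dBFS.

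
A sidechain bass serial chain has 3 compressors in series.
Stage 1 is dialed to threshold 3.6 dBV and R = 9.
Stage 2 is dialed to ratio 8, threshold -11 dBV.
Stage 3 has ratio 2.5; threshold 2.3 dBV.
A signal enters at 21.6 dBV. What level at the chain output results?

-8.925 dBV

Stage 1: overshoot 18 dB → 18/9 = 2 dB → 5.6 dBV.
Stage 2: overshoot 16.6 dB → 16.6/8 = 2.075 dB → -8.925 dBV.
Stage 3: -8.925 dBV is at or below the 2.3 dBV threshold — no compression; output -8.925 dBV.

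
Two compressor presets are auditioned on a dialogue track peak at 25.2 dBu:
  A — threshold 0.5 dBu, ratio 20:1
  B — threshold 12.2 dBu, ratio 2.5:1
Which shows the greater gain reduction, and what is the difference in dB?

A, by 15.665 dB

A: 24.7 dB over, compressed to 1.235 dB over, so 23.465 dB of GR.
B: 13 dB over, compressed to 5.2 dB over, so 7.8 dB of GR.
A reduces 15.665 dB more.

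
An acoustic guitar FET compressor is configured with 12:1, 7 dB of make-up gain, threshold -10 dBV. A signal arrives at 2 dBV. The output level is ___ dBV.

Overshoot: 2 − (-10) = 12 dB.
The 12 dB excess becomes 1 dB after 12:1 reduction.
So the level is -10 + 1 = -9 dBV; make-up adds 7 dB, giving -2 dBV.

-2 dBV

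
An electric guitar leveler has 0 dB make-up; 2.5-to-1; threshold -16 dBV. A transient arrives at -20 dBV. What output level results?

-20 dBV

-20 dBV is 4 dB below the -16 dBV threshold, so no gain reduction is applied.
Output = input = -20 dBV.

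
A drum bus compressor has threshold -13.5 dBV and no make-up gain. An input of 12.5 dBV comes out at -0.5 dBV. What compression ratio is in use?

Input overshoot = 12.5 − (-13.5) = 26 dB; output overshoot = -0.5 − (-13.5) = 13 dB.
Ratio = 26 / 13 = 2.

2:1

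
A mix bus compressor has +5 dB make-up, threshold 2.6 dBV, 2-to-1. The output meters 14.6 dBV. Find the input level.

Remove make-up: 14.6 − 5 = 9.6 dBV.
The compressed level sits 9.6 − 2.6 = 7 dB over threshold.
Undo the ratio: input overshoot = 7 × 2 = 14 dB, giving input = 16.6 dBV.

16.6 dBV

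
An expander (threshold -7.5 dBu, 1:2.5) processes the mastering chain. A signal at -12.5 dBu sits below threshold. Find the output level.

The input is 5 dB below the -7.5 dBu threshold.
A 1:2.5 expander multiplies undershoot by 2.5: 5 × 2.5 = 12.5 dB below threshold.
Output = -7.5 − 12.5 = -20 dBu.

-20 dBu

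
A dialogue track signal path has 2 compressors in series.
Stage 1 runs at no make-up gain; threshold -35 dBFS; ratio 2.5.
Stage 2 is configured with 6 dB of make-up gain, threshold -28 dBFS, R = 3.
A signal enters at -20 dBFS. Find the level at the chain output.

-23 dBFS

Stage 1: 15 dB above -35 dBFS, reduced 2.5:1 to 6 dB above → -29 dBFS.
Stage 2: -29 dBFS ≤ -28 dBFS, so stage 2 doesn't engage; make-up brings it to -23 dBFS.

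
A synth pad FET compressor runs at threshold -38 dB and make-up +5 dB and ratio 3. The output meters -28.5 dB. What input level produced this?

Remove make-up: -28.5 − 5 = -33.5 dB.
That's 4.5 dB above the -38 dB threshold.
Before 3:1 compression the overshoot was 4.5 × 3 = 13.5 dB, so input = -38 + 13.5 = -24.5 dB.

-24.5 dB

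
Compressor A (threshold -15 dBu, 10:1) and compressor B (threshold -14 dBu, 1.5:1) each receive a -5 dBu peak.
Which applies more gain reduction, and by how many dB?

A: overshoot 10 dB → output overshoot 1 dB → GR 9 dB.
B: overshoot 9 dB → output overshoot 6 dB → GR 3 dB.
A applies 6 dB more gain reduction.

A, by 6 dB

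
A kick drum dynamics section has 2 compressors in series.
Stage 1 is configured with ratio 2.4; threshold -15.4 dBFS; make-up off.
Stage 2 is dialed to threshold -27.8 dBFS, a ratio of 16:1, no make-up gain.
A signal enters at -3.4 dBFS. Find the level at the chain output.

Stage 1: -3.4 dBFS is 12 dB over -15.4 dBFS; at 2.4:1 that becomes 5 dB over, giving -10.4 dBFS.
Stage 2: overshoot 17.4 dB → 17.4/16 = 1.0875 dB → -26.7125 dBFS.

-26.7125 dBFS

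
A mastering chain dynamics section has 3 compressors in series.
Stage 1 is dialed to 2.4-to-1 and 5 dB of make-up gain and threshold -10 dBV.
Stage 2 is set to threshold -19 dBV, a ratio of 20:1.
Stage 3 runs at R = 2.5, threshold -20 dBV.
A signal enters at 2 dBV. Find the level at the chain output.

-19.22 dBV

Stage 1: overshoot 12 dB → 12/2.4 = 5 dB → -5 dBV; +5 dB make-up → 0 dBV.
Stage 2: 19 dB above -19 dBV, reduced 20:1 to 0.95 dB above → -18.05 dBV.
Stage 3: -18.05 dBV is 1.95 dB over -20 dBV; at 2.5:1 that becomes 0.78 dB over, giving -19.22 dBV.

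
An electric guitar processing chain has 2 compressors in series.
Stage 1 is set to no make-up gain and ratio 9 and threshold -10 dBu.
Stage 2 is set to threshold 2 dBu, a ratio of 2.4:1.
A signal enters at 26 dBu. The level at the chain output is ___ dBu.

-6 dBu

Stage 1: 36 dB above -10 dBu, reduced 9:1 to 4 dB above → -6 dBu.
Stage 2: -6 dBu ≤ 2 dBu, so stage 2 doesn't engage; output -6 dBu.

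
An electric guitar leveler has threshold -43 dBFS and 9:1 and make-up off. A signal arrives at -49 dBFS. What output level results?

-49 dBFS

-49 dBFS is 6 dB below the -43 dBFS threshold, so no gain reduction is applied.
Output = input = -49 dBFS.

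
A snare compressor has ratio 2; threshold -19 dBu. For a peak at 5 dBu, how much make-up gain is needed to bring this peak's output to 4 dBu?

The peak compresses to -19 + 24/2 = -7 dBu.
To reach 4 dBu requires 4 − (-7) = 11 dB of make-up.

11 dB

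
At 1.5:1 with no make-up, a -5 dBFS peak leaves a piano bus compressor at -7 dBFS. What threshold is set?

Input is 6 dB above T (since output overshoot × R = input overshoot: (-7 − T)·1.5 = -5 − T gives T = -11 dBFS).
Check: -11 + (-5 − (-11))/1.5 = -11 + 4 = -7 dBFS. ✓

-11 dBFS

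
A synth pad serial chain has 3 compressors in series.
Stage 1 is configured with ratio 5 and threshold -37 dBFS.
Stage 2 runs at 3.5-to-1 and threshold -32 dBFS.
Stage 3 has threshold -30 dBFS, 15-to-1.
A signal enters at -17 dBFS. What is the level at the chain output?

-33 dBFS

Stage 1: overshoot 20 dB → 20/5 = 4 dB → -33 dBFS.
Stage 2: -33 dBFS is at or below the -32 dBFS threshold — no compression; output -33 dBFS.
Stage 3: below threshold (-33 ≤ -30); passes unchanged; output -33 dBFS.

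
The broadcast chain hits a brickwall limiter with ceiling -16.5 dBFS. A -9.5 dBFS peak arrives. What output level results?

The limiter clamps the peak to its -16.5 dBFS ceiling.

-16.5 dBFS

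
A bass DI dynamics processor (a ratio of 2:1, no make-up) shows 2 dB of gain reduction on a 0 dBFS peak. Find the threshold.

-4 dBFS

Let T be the threshold. Output overshoot = (input overshoot)/R, so -2 − T = (0 − T)/2.
2·(-2 − T) = 0 − T → 1·T = -4 − 0 = -4.
T = -4/1 = -4 dBFS.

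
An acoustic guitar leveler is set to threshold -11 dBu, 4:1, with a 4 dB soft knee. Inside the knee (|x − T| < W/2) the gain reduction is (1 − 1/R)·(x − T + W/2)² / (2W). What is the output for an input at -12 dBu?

x − T + W/2 = -12 − (-11) + 2 = 1.
GR = (1 − 1/4) × 1² / 8 = 0.75 × 1 / 8 = 0.09375 dB.
Output = -12 − 0.09375 = -12.09375 dBu.

-12.09375 dBu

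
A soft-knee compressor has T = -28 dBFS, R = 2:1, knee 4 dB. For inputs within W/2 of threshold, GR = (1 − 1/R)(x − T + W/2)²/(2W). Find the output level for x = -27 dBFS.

-27.5625 dBFS

x − T + W/2 = -27 − (-28) + 2 = 3.
GR = (1 − 1/2) × 3² / 8 = 0.5 × 9 / 8 = 0.5625 dB.
Output = -27 − 0.5625 = -27.5625 dBFS.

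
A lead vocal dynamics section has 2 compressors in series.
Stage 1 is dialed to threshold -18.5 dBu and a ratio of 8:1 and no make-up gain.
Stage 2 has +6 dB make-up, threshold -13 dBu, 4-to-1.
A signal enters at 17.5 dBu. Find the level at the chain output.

Stage 1: 17.5 dBu is 36 dB over -18.5 dBu; at 8:1 that becomes 4.5 dB over, giving -14 dBu.
Stage 2: -14 dBu ≤ -13 dBu, so stage 2 doesn't engage; make-up brings it to -8 dBu.

-8 dBu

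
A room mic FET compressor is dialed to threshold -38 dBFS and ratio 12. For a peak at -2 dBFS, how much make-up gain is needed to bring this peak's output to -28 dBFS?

7 dB

The peak compresses to -38 + 36/12 = -35 dBFS.
To reach -28 dBFS requires -28 − (-35) = 7 dB of make-up.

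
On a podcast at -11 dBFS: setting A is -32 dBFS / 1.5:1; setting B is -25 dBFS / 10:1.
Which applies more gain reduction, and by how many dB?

A: overshoot 21 dB → output overshoot 14 dB → GR 7 dB.
B: overshoot 14 dB → output overshoot 1.4 dB → GR 12.6 dB.
Difference: 5.6 dB in favour of B.

B, by 5.6 dB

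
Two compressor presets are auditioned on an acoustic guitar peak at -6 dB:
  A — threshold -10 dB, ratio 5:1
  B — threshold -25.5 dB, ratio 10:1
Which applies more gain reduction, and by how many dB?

A: 4 dB over, compressed to 0.8 dB over, so 3.2 dB of GR.
B: 19.5 dB over, compressed to 1.95 dB over, so 17.55 dB of GR.
B applies 14.35 dB more gain reduction.

B, by 14.35 dB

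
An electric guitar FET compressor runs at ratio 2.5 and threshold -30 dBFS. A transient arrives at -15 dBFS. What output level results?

-24 dBFS

-15 dBFS sits 15 dB over threshold.
At 2.5:1 the overshoot is divided by 2.5, leaving 6 dB above threshold.
So the level is -30 + 6 = -24 dBFS.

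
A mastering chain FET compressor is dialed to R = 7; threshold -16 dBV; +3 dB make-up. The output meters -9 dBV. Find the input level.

12 dBV

Stripping the +3 dB make-up gives -12 dBV at the gain stage.
That's 4 dB above the -16 dBV threshold.
Undo the ratio: input overshoot = 4 × 7 = 28 dB, giving input = 12 dBV.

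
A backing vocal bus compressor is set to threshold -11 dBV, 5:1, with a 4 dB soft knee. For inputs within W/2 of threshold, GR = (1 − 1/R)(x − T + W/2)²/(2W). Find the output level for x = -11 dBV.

-11.4 dBV

x − T + W/2 = -11 − (-11) + 2 = 2.
GR = (1 − 1/5) × 2² / 8 = 0.8 × 4 / 8 = 0.4 dB.
Output = -11 − 0.4 = -11.4 dBV.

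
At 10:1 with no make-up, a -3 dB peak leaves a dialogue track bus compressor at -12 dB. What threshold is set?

Let T be the threshold. Output overshoot = (input overshoot)/R, so -12 − T = (-3 − T)/10.
10·(-12 − T) = -3 − T → 9·T = -120 − (-3) = -117.
T = -117/9 = -13 dB.

-13 dB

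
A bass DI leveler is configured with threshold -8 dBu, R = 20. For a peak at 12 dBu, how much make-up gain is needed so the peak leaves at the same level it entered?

19 dB

Overshoot 20 dB → 20/20 = 1 dB after compression, so the compressed level is -8 + 1 = -7 dBu.
Make-up = target − compressed = 12 − (-7) = 19 dB.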